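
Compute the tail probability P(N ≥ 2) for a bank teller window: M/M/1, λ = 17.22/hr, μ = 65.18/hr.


ρ = 17.22/65.18 = 0.2642
P(N ≥ n) = ρ^n = 0.2642^2 = 0.069797

Final: 0.069797


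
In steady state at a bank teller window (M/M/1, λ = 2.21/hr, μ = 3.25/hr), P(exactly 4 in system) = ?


ρ = 2.21/3.25 = 0.6800
P_n = (1−ρ)·ρ^n = (1 − 0.6800)·0.6800^4 = 0.3200·0.213814 = 0.068420

Final: 0.068420


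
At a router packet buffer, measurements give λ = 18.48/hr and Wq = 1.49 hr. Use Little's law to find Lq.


Lq = λWq = 18.48·1.49 = 27.5352

Final: 27.5352


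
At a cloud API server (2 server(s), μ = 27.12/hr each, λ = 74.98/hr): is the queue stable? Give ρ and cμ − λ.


Total capacity cμ = 2·27.12 = 54.24/hr
ρ = λ/(cμ) = 74.98/54.24 = 1.3824
Stable ⇔ ρ < 1: NO
Spare capacity = cμ − λ = 54.24 − 74.98 = -20.74/hr

Final: ρ = 1.3824; unstable; margin = -20.74/hr


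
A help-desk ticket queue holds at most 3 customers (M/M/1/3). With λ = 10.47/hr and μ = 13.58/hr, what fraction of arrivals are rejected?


ρ = λ/μ = 10.47/13.58 = 0.7710
P_K = (1−ρ)ρ^K/(1−ρ^(K+1)) = (0.2290·0.458290)/(1 − 0.353336)
= 0.104955/0.646664 = 0.162302

Final: 0.162302


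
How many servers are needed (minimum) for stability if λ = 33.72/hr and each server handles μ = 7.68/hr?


Stability requires cμ > λ ⇔ c > λ/μ.
λ/μ = 33.72/7.68 = 4.3906
Minimum integer c = ⌊4.3906⌋ + 1 = 5
Check: 5·7.68 = 38.40 > 33.72, while 4·7.68 = 30.72 ≤ 33.72

Final: 5 servers


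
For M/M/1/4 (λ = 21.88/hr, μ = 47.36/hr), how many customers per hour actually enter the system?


ρ = 0.4620; P_K = (1−ρ)ρ^4/(1−ρ^5) = 0.025036
λ_eff = λ(1 − P_K) = 21.88·(1 − 0.025036) = 21.88·0.974964 = 21.3322 /hr

Final: 21.3322 /hr


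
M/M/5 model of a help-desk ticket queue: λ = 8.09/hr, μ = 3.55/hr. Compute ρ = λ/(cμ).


ρ = λ/(cμ) = 8.09/(5·3.55) = 8.09/17.75 = 0.4558

Final: 0.4558


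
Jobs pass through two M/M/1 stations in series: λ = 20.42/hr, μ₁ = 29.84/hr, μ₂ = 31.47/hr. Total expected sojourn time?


Each node sees arrival rate λ = 20.42/hr (tandem ⇒ throughput preserved).
W₁ = 1/(μ₁−λ) = 1/(29.84−20.42) = 0.10616 hr
W₂ = 1/(μ₂−λ) = 1/(31.47−20.42) = 0.09050 hr
W_total = W₁ + W₂ = 0.10616 + 0.09050 = 0.19665 hr

Final: 0.19665 hr


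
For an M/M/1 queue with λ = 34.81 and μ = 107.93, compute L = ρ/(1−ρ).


ρ = λ/μ = 34.81/107.93 = 0.3225
L = ρ/(1−ρ) = 0.3225/(1 − 0.3225) = 0.3225/0.6775 = 0.4761

Final: 0.4761


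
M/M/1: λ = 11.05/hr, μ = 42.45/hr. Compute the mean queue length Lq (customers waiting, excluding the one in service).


ρ = 11.05/42.45 = 0.2603
Lq = ρ²/(1−ρ) = 0.06776/0.7397 = 0.09160

Final: 0.09160


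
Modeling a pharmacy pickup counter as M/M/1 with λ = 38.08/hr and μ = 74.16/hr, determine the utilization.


ρ = λ/μ = 38.08/74.16 = 0.5135

Final: 0.5135


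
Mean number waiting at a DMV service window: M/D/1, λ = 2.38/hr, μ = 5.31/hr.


ρ = 2.38/5.31 = 0.4482
M/D/1: Lq = ρ²/(2(1−ρ)) = 0.2009/(2·0.5518) = 0.18204

Final: 0.18204


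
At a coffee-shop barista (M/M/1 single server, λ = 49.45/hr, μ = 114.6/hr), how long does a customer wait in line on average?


ρ = 49.45/114.6 = 0.4315
Wq = ρ/(μ−λ) = 0.4315/(114.6 − 49.45) = 0.4315/65.15 = 0.006623 hr

Final: 0.006623 hr


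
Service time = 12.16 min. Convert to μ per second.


μ = 1/(service time) in consistent units.
1 second = 0.0166667 min, so μ = 0.0166667/12.16 = 0.001371 per second

Final: 0.001371 /sec


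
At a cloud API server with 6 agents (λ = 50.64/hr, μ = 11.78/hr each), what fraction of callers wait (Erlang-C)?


a = λ/μ = 4.2988; ρ = a/6 = 0.7165
P₀ = 0.011743 (from M/M/c formula)
C(c,a) = [a^c/(c!(1−ρ))]·P₀ = [6310.88751/(720·0.2835)]·0.011743
= 30.91411·0.011743 = 0.363029

Final: 0.363029


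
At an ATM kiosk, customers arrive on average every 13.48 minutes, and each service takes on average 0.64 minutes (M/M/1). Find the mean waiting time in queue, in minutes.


λ = 60/13.48 = 4.4510 /hr
μ = 60/0.64 = 93.7500 /hr
ρ = λ/μ = 4.4510/93.7500 = 0.04748
Wq = ρ/(μ−λ) = 0.04748/(93.7500−4.4510) = 0.0005317 hr
In minutes: 0.0005317·60 = 0.03190 min

Final: 0.03190 min


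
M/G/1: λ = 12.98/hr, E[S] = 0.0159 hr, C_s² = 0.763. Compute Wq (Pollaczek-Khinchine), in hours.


ρ = λ·E[S] = 12.98·0.0159 = 0.2064
E[S²] = E[S]²(1+C_s²) = 0.0159²·(1+0.763) = 0.0004457
Wq = λ·E[S²]/(2(1−ρ)) = 12.98·0.0004457/(2·0.7936) = 0.003645 hr

Final: 0.003645 hr


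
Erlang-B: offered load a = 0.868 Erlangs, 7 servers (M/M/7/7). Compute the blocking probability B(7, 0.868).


B(c,a) = (a^c/c!) / Σ_{k=0}^{c} a^k/k!
a^7/7! = 0.00007366
Σ terms (k=0..7): 1.00000 + 0.86800 + 0.37671 + 0.10900 + 0.02365 + 0.004106 + 0.0005940 + 0.00007366 = 2.382133
B = 0.00007366/2.382133 = 0.00003092

Final: 0.00003092


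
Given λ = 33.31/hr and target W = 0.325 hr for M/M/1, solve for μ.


W = 1/(μ−λ) ⇒ μ − λ = 1/W = 1/0.325 = 3.0769
μ = λ + 1/W = 33.31 + 3.0769 = 36.3869 per hr

Final: 36.3869 /hr


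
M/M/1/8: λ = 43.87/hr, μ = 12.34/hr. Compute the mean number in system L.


ρ = 43.87/12.34 = 3.5551
L = ρ[1 − (K+1)ρ^K + Kρ^(K+1)] / [(1−ρ)(1−ρ^(K+1))]
Numerator: 3.5551·(1 − 9·25516.423269 + 8·90713.572838) = 1763551.863354
Denominator: (-2.5551)·(-90712.572838) = 231780.180031
L = 1763551.863354/231780.180031 = 7.6087

Final: 7.6087


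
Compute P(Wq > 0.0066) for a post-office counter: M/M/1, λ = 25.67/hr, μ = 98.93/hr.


ρ = 25.67/98.93 = 0.2595
P(Wq > t) = ρ·e^{−(μ−λ)t} = 0.2595·e^{−0.4835}
= 0.2595·0.616612 = 0.159996

Final: 0.159996


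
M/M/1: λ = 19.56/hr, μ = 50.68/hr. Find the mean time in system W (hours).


W = 1/(μ−λ) = 1/(50.68 − 19.56) = 1/31.12 = 0.03213 hr

Final: 0.03213 hr


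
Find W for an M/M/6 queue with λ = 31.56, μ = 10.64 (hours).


a = 2.9662; ρ = 0.4944; P₀ = 0.050700
Lq = P₀·a^c·ρ/(c!(1−ρ)²) = 0.09273
Wq = Lq/λ = 0.09273/31.56 = 0.002938 hr
W = Wq + 1/μ = 0.002938 + 0.09398 = 0.09692 hr

Final: 0.09692 hr


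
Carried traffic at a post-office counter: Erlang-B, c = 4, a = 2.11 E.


B(4,2.11) = 0.106875 (Erlang-B)
Carried load = a(1 − B) = 2.11·(1 − 0.106875) = 2.11·0.893125 = 1.8845 E

Final: 1.8845 Erlangs


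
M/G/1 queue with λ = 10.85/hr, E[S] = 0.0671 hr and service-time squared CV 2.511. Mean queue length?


ρ = λ·E[S] = 10.85·0.0671 = 0.7280
Lq = ρ²(1+C_s²)/(2(1−ρ)) = 0.5300·(1+2.511)/(2·0.2720)
= 0.5300·3.5110/0.5439 = 3.42131

Final: 3.42131


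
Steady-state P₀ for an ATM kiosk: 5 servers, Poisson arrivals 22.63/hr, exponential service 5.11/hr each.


a = λ/μ = 22.63/5.11 = 4.4286; ρ = a/c = 0.8857
Σ_{k=0}^{4} a^k/k! (terms k=0..4) = 1.00000 + 4.42857 + 9.80612 + 14.47570 + 16.02667 = 45.73707
Tail: a^5/(5!(1−ρ)) = 1703.40638/(120·0.1143) = 124.20672
P₀ = 1/(45.73707 + 124.20672) = 1/169.94379 = 0.005884

Final: 0.005884


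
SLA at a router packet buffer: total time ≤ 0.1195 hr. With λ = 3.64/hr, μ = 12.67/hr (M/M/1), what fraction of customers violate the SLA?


W ~ Exponential(μ−λ) for M/M/1.
μ − λ = 12.67 − 3.64 = 9.0300
P(W > t) = e^{−(μ−λ)t} = e^{−1.0791} = 0.339906

Final: 0.339906


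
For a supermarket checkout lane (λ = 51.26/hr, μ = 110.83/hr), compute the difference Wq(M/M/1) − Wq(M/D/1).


ρ = 51.26/110.83 = 0.4625
Wq(M/M/1) = ρ/(μ−λ) = 0.4625/59.57 = 0.007764 hr
Wq(M/D/1) = ρ/(2(μ−λ)) = 0.003882 hr
Savings = 0.007764 − 0.003882 = 0.003882 hr

Final: 0.003882 hr


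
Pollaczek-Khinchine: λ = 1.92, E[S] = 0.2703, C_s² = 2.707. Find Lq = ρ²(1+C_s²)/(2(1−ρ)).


ρ = λ·E[S] = 1.92·0.2703 = 0.5190
Lq = ρ²(1+C_s²)/(2(1−ρ)) = 0.2693·(1+2.707)/(2·0.4810)
= 0.2693·3.7070/0.9620 = 1.03782

Final: 1.03782


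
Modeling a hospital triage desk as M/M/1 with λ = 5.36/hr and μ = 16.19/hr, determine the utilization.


ρ = λ/μ = 5.36/16.19 = 0.3311

Final: 0.3311


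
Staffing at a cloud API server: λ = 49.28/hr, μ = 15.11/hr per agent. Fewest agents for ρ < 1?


Stability requires cμ > λ ⇔ c > λ/μ.
λ/μ = 49.28/15.11 = 3.2614
Minimum integer c = ⌊3.2614⌋ + 1 = 4
Check: 4·15.11 = 60.44 > 49.28, while 3·15.11 = 45.33 ≤ 49.28

Final: 4 servers


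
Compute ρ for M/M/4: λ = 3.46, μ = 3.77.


ρ = λ/(cμ) = 3.46/(4·3.77) = 3.46/15.08 = 0.2294

Final: 0.2294


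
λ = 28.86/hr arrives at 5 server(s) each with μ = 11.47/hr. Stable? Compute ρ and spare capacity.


Total capacity cμ = 5·11.47 = 57.35/hr
ρ = λ/(cμ) = 28.86/57.35 = 0.5032
Stable ⇔ ρ < 1: YES
Spare capacity = cμ − λ = 57.35 − 28.86 = 28.49/hr

Final: ρ = 0.5032; stable; margin = 28.49/hr


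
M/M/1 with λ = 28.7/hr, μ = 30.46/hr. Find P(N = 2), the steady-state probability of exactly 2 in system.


ρ = 28.7/30.46 = 0.9422
P_n = (1−ρ)·ρ^n = (1 − 0.9422)·0.9422^2 = 0.05778·0.887777 = 0.051296

Final: 0.051296


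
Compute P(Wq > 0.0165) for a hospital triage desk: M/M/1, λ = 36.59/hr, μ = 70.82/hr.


ρ = 36.59/70.82 = 0.5167
P(Wq > t) = ρ·e^{−(μ−λ)t} = 0.5167·e^{−0.5648}
= 0.5167·0.568477 = 0.293710

Final: 0.293710


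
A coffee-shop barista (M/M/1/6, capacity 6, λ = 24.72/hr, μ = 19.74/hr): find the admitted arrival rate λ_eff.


ρ = 1.2523; P_K = (1−ρ)ρ^6/(1−ρ^7) = 0.254062
λ_eff = λ(1 − P_K) = 24.72·(1 − 0.254062) = 24.72·0.745938 = 18.4396 /hr

Final: 18.4396 /hr


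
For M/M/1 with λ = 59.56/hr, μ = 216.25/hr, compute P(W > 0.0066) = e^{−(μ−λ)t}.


W ~ Exponential(μ−λ) for M/M/1.
μ − λ = 216.25 − 59.56 = 156.6900
P(W > t) = e^{−(μ−λ)t} = e^{−1.0342} = 0.355527

Final: 0.355527


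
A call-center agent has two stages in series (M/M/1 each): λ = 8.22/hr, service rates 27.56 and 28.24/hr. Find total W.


Each node sees arrival rate λ = 8.22/hr (tandem ⇒ throughput preserved).
W₁ = 1/(μ₁−λ) = 1/(27.56−8.22) = 0.05171 hr
W₂ = 1/(μ₂−λ) = 1/(28.24−8.22) = 0.04995 hr
W_total = W₁ + W₂ = 0.05171 + 0.04995 = 0.10166 hr

Final: 0.10166 hr


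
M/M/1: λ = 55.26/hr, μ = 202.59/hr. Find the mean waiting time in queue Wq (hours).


ρ = 55.26/202.59 = 0.2728
Wq = ρ/(μ−λ) = 0.2728/(202.59 − 55.26) = 0.2728/147.33 = 0.001851 hr

Final: 0.001851 hr


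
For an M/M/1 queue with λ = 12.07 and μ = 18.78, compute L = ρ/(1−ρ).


ρ = λ/μ = 12.07/18.78 = 0.6427
L = ρ/(1−ρ) = 0.6427/(1 − 0.6427) = 0.6427/0.3573 = 1.7988

Final: 1.7988


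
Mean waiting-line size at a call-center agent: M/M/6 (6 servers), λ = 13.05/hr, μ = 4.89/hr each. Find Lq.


a = λ/μ = 2.6687; ρ = a/6 = 0.4448
P₀ = 0.068763
Lq = P₀·a^c·ρ / (c!·(1−ρ)²) = 0.068763·361.25171·0.4448/(720·0.30826)
= 0.04978

Final: 0.04978


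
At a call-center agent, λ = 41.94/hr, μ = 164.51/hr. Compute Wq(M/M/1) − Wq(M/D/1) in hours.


ρ = 41.94/164.51 = 0.2549
Wq(M/M/1) = ρ/(μ−λ) = 0.2549/122.57 = 0.002080 hr
Wq(M/D/1) = ρ/(2(μ−λ)) = 0.001040 hr
Savings = 0.002080 − 0.001040 = 0.001040 hr

Final: 0.001040 hr


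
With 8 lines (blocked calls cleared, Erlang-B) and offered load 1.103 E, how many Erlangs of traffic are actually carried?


B(8,1.103) = 0.00001803 (Erlang-B)
Carried load = a(1 − B) = 1.103·(1 − 0.00001803) = 1.103·0.999982 = 1.1030 E

Final: 1.1030 Erlangs


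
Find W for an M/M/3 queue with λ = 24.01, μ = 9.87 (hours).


a = 2.4326; ρ = 0.8109; P₀ = 0.052418
Lq = P₀·a^c·ρ/(c!(1−ρ)²) = 2.85107
Wq = Lq/λ = 2.85107/24.01 = 0.11875 hr
W = Wq + 1/μ = 0.11875 + 0.10132 = 0.22006 hr

Final: 0.22006 hr


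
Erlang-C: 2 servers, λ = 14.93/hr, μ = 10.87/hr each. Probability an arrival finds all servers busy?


a = λ/μ = 1.3735; ρ = a/2 = 0.6868
P₀ = 0.185710 (from M/M/c formula)
C(c,a) = [a^c/(c!(1−ρ))]·P₀ = [1.88652/(2·0.3132)]·0.185710
= 3.01122·0.185710 = 0.559215

Final: 0.559215


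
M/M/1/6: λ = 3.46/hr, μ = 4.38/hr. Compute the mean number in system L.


ρ = 3.46/4.38 = 0.7900
L = ρ[1 − (K+1)ρ^K + Kρ^(K+1)] / [(1−ρ)(1−ρ^(K+1))]
Numerator: 0.7900·(1 − 7·0.243003 + 6·0.191961) = 0.356069
Denominator: (0.2100)·(0.808039) = 0.169725
L = 0.356069/0.169725 = 2.0979

Final: 2.0979


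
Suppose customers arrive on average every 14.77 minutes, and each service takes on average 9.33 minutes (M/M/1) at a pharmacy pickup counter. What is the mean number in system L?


λ = 60/14.77 = 4.0623 /hr
μ = 60/9.33 = 6.4309 /hr
ρ = λ/μ = 4.0623/6.4309 = 0.6317
L = ρ/(1−ρ) = 0.6317/0.3683 = 1.7151

Final: 1.7151


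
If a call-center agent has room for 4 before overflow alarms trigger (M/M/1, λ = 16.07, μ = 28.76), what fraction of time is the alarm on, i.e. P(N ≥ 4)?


ρ = 16.07/28.76 = 0.5588
P(N ≥ n) = ρ^n = 0.5588^4 = 0.097478

Final: 0.097478


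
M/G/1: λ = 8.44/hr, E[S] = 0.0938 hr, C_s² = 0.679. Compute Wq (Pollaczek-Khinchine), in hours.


ρ = λ·E[S] = 8.44·0.0938 = 0.7917
E[S²] = E[S]²(1+C_s²) = 0.0938²·(1+0.679) = 0.014773
Wq = λ·E[S²]/(2(1−ρ)) = 8.44·0.014773/(2·0.2083) = 0.29924 hr

Final: 0.29924 hr


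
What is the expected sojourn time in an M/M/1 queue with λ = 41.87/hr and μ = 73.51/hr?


W = 1/(μ−λ) = 1/(73.51 − 41.87) = 1/31.64 = 0.03161 hr

Final: 0.03161 hr


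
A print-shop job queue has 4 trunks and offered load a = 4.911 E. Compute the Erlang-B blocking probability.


B(c,a) = (a^c/c!) / Σ_{k=0}^{c} a^k/k!
a^4/4! = 24.236421
Σ terms (k=0..4): 1.00000 + 4.91100 + 12.05896 + 19.74052 + 24.23642 = 61.946900
B = 24.236421/61.946900 = 0.391245

Final: 0.391245


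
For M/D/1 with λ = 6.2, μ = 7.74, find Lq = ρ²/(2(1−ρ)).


ρ = 6.2/7.74 = 0.8010
M/D/1: Lq = ρ²/(2(1−ρ)) = 0.6417/(2·0.1990) = 1.61247

Final: 1.61247


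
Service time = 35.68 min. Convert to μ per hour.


μ = 1/(service time) in consistent units.
1 hour = 60 min, so μ = 60/35.68 = 1.6816 per hour

Final: 1.6816 /hr


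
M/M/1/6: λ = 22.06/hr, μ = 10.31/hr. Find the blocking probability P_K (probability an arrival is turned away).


ρ = λ/μ = 22.06/10.31 = 2.1397
P_K = (1−ρ)ρ^K/(1−ρ^(K+1)) = (-1.1397·95.957971)/(1 − 205.318413)
= -109.360442/-204.318413 = 0.535245

Final: 0.535245


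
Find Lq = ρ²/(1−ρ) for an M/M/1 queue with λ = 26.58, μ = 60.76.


ρ = 26.58/60.76 = 0.4375
Lq = ρ²/(1−ρ) = 0.1914/0.5625 = 0.3402

Final: 0.3402


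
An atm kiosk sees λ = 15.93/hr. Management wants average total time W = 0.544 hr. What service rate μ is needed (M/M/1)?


W = 1/(μ−λ) ⇒ μ − λ = 1/W = 1/0.544 = 1.8382
μ = λ + 1/W = 15.93 + 1.8382 = 17.7682 per hr

Final: 17.7682 /hr


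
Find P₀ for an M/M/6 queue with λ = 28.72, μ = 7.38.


a = λ/μ = 28.72/7.38 = 3.8916; ρ = a/c = 0.6486
Σ_{k=0}^{5} a^k/k! (terms k=0..5) = 1.00000 + 3.89160 + 7.57227 + 9.82275 + 9.55655 + 7.43805 = 39.28122
Tail: a^6/(6!(1−ρ)) = 3473.50911/(720·0.3514) = 13.72884
P₀ = 1/(39.28122 + 13.72884) = 1/53.01006 = 0.018864

Final: 0.018864


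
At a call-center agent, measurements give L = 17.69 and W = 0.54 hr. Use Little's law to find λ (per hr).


λ = L/W = 17.69/0.54 = 32.7593 /hr

Final: 32.7593 /hr


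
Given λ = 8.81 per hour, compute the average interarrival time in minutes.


Mean interarrival time = 1/λ = 1/8.81 hour = 0.11351 hour
In minutes: 0.11351 × 60 = 6.8104 min

Final: 6.8104 min


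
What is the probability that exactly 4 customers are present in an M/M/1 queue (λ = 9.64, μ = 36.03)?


ρ = 9.64/36.03 = 0.2676
P_n = (1−ρ)·ρ^n = (1 − 0.2676)·0.2676^4 = 0.7324·0.005124 = 0.003753

Final: 0.003753


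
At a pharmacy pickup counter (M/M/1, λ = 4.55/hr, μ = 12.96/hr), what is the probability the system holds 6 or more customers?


ρ = 4.55/12.96 = 0.3511
P(N ≥ n) = ρ^n = 0.3511^6 = 0.001873

Final: 0.001873


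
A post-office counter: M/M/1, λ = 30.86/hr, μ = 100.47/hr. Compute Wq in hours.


ρ = 30.86/100.47 = 0.3072
Wq = ρ/(μ−λ) = 0.3072/(100.47 − 30.86) = 0.3072/69.61 = 0.004413 hr

Final: 0.004413 hr


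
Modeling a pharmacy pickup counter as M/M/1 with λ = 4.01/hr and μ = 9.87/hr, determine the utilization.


ρ = λ/μ = 4.01/9.87 = 0.4063

Final: 0.4063


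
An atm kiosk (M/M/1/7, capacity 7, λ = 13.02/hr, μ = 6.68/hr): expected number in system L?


ρ = 13.02/6.68 = 1.9491
L = ρ[1 − (K+1)ρ^K + Kρ^(K+1)] / [(1−ρ)(1−ρ^(K+1))]
Numerator: 1.9491·(1 − 8·106.866516 + 7·208.293719) = 1177.498983
Denominator: (-0.9491)·(-207.293719) = 196.742841
L = 1177.498983/196.742841 = 5.9850

Final: 5.9850


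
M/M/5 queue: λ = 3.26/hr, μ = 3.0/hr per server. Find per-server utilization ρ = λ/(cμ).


ρ = λ/(cμ) = 3.26/(5·3.0) = 3.26/15.00 = 0.2173

Final: 0.2173


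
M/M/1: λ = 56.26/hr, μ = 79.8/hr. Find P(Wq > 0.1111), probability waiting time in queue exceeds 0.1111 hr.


ρ = 56.26/79.8 = 0.7050
P(Wq > t) = ρ·e^{−(μ−λ)t} = 0.7050·e^{−2.6153}
= 0.7050·0.073146 = 0.051569

Final: 0.051569


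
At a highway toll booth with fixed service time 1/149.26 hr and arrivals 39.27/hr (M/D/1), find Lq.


ρ = 39.27/149.26 = 0.2631
M/D/1: Lq = ρ²/(2(1−ρ)) = 0.06922/(2·0.7369) = 0.04697

Final: 0.04697


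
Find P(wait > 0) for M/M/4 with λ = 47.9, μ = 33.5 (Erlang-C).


a = λ/μ = 1.4299; ρ = a/4 = 0.3575
P₀ = 0.237510 (from M/M/c formula)
C(c,a) = [a^c/(c!(1−ρ))]·P₀ = [4.17987/(24·0.6425)]·0.237510
= 0.27105·0.237510 = 0.064378

Final: 0.064378


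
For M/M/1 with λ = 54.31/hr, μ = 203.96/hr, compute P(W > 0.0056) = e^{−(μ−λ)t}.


W ~ Exponential(μ−λ) for M/M/1.
μ − λ = 203.96 − 54.31 = 149.6500
P(W > t) = e^{−(μ−λ)t} = e^{−0.8380} = 0.432558

Final: 0.432558


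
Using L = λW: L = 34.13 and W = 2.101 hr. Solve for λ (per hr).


λ = L/W = 34.13/2.101 = 16.2446 /hr

Final: 16.2446 /hr


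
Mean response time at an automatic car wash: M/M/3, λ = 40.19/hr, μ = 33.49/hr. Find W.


a = 1.2001; ρ = 0.4000; P₀ = 0.294099
Lq = P₀·a^c·ρ/(c!(1−ρ)²) = 0.09414
Wq = Lq/λ = 0.09414/40.19 = 0.002342 hr
W = Wq + 1/μ = 0.002342 + 0.02986 = 0.03220 hr

Final: 0.03220 hr


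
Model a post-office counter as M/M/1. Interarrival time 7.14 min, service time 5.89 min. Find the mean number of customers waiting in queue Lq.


λ = 60/7.14 = 8.4034 /hr
μ = 60/5.89 = 10.1868 /hr
ρ = λ/μ = 8.4034/10.1868 = 0.8249
Lq = ρ²/(1−ρ) = 0.6805/0.1751 = 3.8871

Final: 3.8871


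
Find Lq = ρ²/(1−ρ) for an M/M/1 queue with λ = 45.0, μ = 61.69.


ρ = 45.0/61.69 = 0.7295
Lq = ρ²/(1−ρ) = 0.5321/0.2705 = 1.9668

Final: 1.9668


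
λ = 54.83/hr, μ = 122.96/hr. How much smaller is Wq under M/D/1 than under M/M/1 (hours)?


ρ = 54.83/122.96 = 0.4459
Wq(M/M/1) = ρ/(μ−λ) = 0.4459/68.13 = 0.006545 hr
Wq(M/D/1) = ρ/(2(μ−λ)) = 0.003273 hr
Savings = 0.006545 − 0.003273 = 0.003273 hr

Final: 0.003273 hr


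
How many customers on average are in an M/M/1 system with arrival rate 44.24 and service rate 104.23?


ρ = λ/μ = 44.24/104.23 = 0.4244
L = ρ/(1−ρ) = 0.4244/(1 − 0.4244) = 0.4244/0.5756 = 0.7375

Final: 0.7375


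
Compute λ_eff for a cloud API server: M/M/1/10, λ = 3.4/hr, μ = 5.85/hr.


ρ = 0.5812; P_K = (1−ρ)ρ^10/(1−ρ^11) = 0.001847
λ_eff = λ(1 − P_K) = 3.4·(1 − 0.001847) = 3.4·0.998153 = 3.3937 /hr

Final: 3.3937 /hr


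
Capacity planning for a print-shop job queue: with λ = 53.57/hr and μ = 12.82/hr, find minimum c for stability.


Stability requires cμ > λ ⇔ c > λ/μ.
λ/μ = 53.57/12.82 = 4.1786
Minimum integer c = ⌊4.1786⌋ + 1 = 5
Check: 5·12.82 = 64.10 > 53.57, while 4·12.82 = 51.28 ≤ 53.57

Final: 5 servers


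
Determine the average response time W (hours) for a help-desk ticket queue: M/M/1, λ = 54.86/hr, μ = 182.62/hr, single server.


W = 1/(μ−λ) = 1/(182.62 − 54.86) = 1/127.76 = 0.007827 hr

Final: 0.007827 hr


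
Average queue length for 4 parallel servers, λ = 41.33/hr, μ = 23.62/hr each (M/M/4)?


a = λ/μ = 1.7498; ρ = a/4 = 0.4374
P₀ = 0.170419
Lq = P₀·a^c·ρ / (c!·(1−ρ)²) = 0.170419·9.37437·0.4374/(24·0.31647)
= 0.09201

Final: 0.09201


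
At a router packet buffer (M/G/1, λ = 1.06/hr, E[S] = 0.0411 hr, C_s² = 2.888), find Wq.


ρ = λ·E[S] = 1.06·0.0411 = 0.04357
E[S²] = E[S]²(1+C_s²) = 0.0411²·(1+2.888) = 0.006568
Wq = λ·E[S²]/(2(1−ρ)) = 1.06·0.006568/(2·0.9564) = 0.003639 hr

Final: 0.003639 hr


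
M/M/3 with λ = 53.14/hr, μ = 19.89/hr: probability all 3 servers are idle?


a = λ/μ = 53.14/19.89 = 2.6717; ρ = a/c = 0.8906
Σ_{k=0}^{2} a^k/k! (terms k=0..2) = 1.00000 + 2.67169 + 3.56898 = 7.24067
Tail: a^3/(3!(1−ρ)) = 19.07042/(6·0.1094) = 29.04370
P₀ = 1/(7.24067 + 29.04370) = 1/36.28437 = 0.027560

Final: 0.027560


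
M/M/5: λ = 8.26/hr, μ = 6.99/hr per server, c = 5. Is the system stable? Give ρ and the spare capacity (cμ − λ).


Total capacity cμ = 5·6.99 = 34.95/hr
ρ = λ/(cμ) = 8.26/34.95 = 0.2363
Stable ⇔ ρ < 1: YES
Spare capacity = cμ − λ = 34.95 − 8.26 = 26.69/hr

Final: ρ = 0.2363; stable; margin = 26.69/hr


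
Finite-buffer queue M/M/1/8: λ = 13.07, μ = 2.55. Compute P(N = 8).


ρ = λ/μ = 13.07/2.55 = 5.1255
P_K = (1−ρ)ρ^K/(1−ρ^(K+1)) = (-4.1255·476302.934464)/(1 − 2441286.020956)
= -1964983.086493/-2441285.020956 = 0.804897

Final: 0.804897


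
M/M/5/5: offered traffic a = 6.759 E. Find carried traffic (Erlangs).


B(5,6.759) = 0.410195 (Erlang-B)
Carried load = a(1 − B) = 6.759·(1 − 0.410195) = 6.759·0.589805 = 3.9865 E

Final: 3.9865 Erlangs


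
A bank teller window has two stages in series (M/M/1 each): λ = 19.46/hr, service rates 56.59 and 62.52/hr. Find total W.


Each node sees arrival rate λ = 19.46/hr (tandem ⇒ throughput preserved).
W₁ = 1/(μ₁−λ) = 1/(56.59−19.46) = 0.02693 hr
W₂ = 1/(μ₂−λ) = 1/(62.52−19.46) = 0.02322 hr
W_total = W₁ + W₂ = 0.02693 + 0.02322 = 0.05016 hr

Final: 0.05016 hr


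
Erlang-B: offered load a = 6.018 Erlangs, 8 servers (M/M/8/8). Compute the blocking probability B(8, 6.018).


B(c,a) = (a^c/c!) / Σ_{k=0}^{c} a^k/k!
a^8/8! = 42.667475
Σ terms (k=0..8): 1.00000 + 6.01800 + 18.10816 + 36.32497 + 54.65092 + 65.77785 + 65.97518 + 56.71981 + 42.66748 = 347.242372
B = 42.667475/347.242372 = 0.122875

Final: 0.122875


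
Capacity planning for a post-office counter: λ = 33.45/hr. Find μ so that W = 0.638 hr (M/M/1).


W = 1/(μ−λ) ⇒ μ − λ = 1/W = 1/0.638 = 1.5674
μ = λ + 1/W = 33.45 + 1.5674 = 35.0174 per hr

Final: 35.0174 /hr


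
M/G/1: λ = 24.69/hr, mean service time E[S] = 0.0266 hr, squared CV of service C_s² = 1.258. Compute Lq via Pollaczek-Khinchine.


ρ = λ·E[S] = 24.69·0.0266 = 0.6568
Lq = ρ²(1+C_s²)/(2(1−ρ)) = 0.4313·(1+1.258)/(2·0.3432)
= 0.4313·2.2580/0.6865 = 1.41871

Final: 1.41871


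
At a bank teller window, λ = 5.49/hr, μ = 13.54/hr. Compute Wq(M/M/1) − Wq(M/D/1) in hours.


ρ = 5.49/13.54 = 0.4055
Wq(M/M/1) = ρ/(μ−λ) = 0.4055/8.05 = 0.05037 hr
Wq(M/D/1) = ρ/(2(μ−λ)) = 0.02518 hr
Savings = 0.05037 − 0.02518 = 0.02518 hr

Final: 0.02518 hr


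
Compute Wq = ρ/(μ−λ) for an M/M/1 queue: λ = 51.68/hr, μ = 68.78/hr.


ρ = 51.68/68.78 = 0.7514
Wq = ρ/(μ−λ) = 0.7514/(68.78 − 51.68) = 0.7514/17.10 = 0.04394 hr

Final: 0.04394 hr


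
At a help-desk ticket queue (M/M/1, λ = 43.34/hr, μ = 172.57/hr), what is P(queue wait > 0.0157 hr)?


ρ = 43.34/172.57 = 0.2511
P(Wq > t) = ρ·e^{−(μ−λ)t} = 0.2511·e^{−2.0289}
= 0.2511·0.131479 = 0.033020

Final: 0.033020


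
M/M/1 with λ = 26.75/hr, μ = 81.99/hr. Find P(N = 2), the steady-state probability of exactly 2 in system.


ρ = 26.75/81.99 = 0.3263
P_n = (1−ρ)·ρ^n = (1 − 0.3263)·0.3263^2 = 0.6737·0.106445 = 0.071716

Final: 0.071716


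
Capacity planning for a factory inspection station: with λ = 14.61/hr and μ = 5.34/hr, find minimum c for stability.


Stability requires cμ > λ ⇔ c > λ/μ.
λ/μ = 14.61/5.34 = 2.7360
Minimum integer c = ⌊2.7360⌋ + 1 = 3
Check: 3·5.34 = 16.02 > 14.61, while 2·5.34 = 10.68 ≤ 14.61

Final: 3 servers


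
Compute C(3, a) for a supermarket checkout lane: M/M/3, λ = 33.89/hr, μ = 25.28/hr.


a = λ/μ = 1.3406; ρ = a/3 = 0.4469
P₀ = 0.252200 (from M/M/c formula)
C(c,a) = [a^c/(c!(1−ρ))]·P₀ = [2.40926/(6·0.5531)]·0.252200
= 0.72594·0.252200 = 0.183081

Final: 0.183081


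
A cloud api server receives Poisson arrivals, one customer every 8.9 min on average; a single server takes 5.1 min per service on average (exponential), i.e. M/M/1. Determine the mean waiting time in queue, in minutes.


λ = 60/8.9 = 6.7416 /hr
μ = 60/5.1 = 11.7647 /hr
ρ = λ/μ = 6.7416/11.7647 = 0.5730
Wq = ρ/(μ−λ) = 0.5730/(11.7647−6.7416) = 0.11408 hr
In minutes: 0.11408·60 = 6.845 min

Final: 6.845 min


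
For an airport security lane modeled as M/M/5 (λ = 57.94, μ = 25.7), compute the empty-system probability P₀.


a = λ/μ = 57.94/25.7 = 2.2545; ρ = a/c = 0.4509
Σ_{k=0}^{4} a^k/k! (terms k=0..4) = 1.00000 + 2.25447 + 2.54133 + 1.90979 + 1.07639 = 8.78198
Tail: a^5/(5!(1−ρ)) = 58.24073/(120·0.5491) = 0.88387
P₀ = 1/(8.78198 + 0.88387) = 1/9.66585 = 0.103457

Final: 0.103457


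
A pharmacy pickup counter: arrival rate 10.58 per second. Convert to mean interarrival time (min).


Mean interarrival time = 1/λ = 1/10.58 second = 0.09452 second
In minutes: 0.09452 × 0.0166667 = 0.001575 min

Final: 0.001575 min


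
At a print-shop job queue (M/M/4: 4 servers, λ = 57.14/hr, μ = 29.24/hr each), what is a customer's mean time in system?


a = 1.9542; ρ = 0.4885; P₀ = 0.137073
Lq = P₀·a^c·ρ/(c!(1−ρ)²) = 0.15555
Wq = Lq/λ = 0.15555/57.14 = 0.002722 hr
W = Wq + 1/μ = 0.002722 + 0.03420 = 0.03692 hr

Final: 0.03692 hr


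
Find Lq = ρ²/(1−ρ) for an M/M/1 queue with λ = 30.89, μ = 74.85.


ρ = 30.89/74.85 = 0.4127
Lq = ρ²/(1−ρ) = 0.1703/0.5873 = 0.2900

Final: 0.2900


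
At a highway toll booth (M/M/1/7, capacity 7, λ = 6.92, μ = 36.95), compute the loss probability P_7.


ρ = λ/μ = 6.92/36.95 = 0.1873
P_K = (1−ρ)ρ^K/(1−ρ^(K+1)) = (0.8127·0.000008081)/(1 − 0.000001513)
= 0.000006567/0.999998 = 0.000006567

Final: 0.000006567


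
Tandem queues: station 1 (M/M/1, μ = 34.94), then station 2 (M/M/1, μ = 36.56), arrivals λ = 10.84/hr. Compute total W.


Each node sees arrival rate λ = 10.84/hr (tandem ⇒ throughput preserved).
W₁ = 1/(μ₁−λ) = 1/(34.94−10.84) = 0.04149 hr
W₂ = 1/(μ₂−λ) = 1/(36.56−10.84) = 0.03888 hr
W_total = W₁ + W₂ = 0.04149 + 0.03888 = 0.08037 hr

Final: 0.08037 hr


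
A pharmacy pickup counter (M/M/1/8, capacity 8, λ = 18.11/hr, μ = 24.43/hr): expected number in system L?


ρ = 18.11/24.43 = 0.7413
L = ρ[1 − (K+1)ρ^K + Kρ^(K+1)] / [(1−ρ)(1−ρ^(K+1))]
Numerator: 0.7413·(1 − 9·0.091193 + 8·0.067601) = 0.533794
Denominator: (0.2587)·(0.932399) = 0.241210
L = 0.533794/0.241210 = 2.2130

Final: 2.2130


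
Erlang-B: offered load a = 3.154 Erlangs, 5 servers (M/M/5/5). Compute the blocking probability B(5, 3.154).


B(c,a) = (a^c/c!) / Σ_{k=0}^{c} a^k/k!
a^5/5! = 2.600921
Σ terms (k=0..5): 1.00000 + 3.15400 + 4.97386 + 5.22918 + 4.12321 + 2.60092 = 21.081173
B = 2.600921/21.081173 = 0.123376

Final: 0.123376


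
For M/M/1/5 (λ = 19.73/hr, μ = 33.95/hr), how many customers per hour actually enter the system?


ρ = 0.5811; P_K = (1−ρ)ρ^5/(1−ρ^6) = 0.028877
λ_eff = λ(1 − P_K) = 19.73·(1 − 0.028877) = 19.73·0.971123 = 19.1602 /hr

Final: 19.1602 /hr


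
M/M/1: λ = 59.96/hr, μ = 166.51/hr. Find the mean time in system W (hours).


W = 1/(μ−λ) = 1/(166.51 − 59.96) = 1/106.55 = 0.009385 hr

Final: 0.009385 hr


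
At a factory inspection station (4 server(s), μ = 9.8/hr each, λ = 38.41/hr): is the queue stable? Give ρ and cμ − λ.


Total capacity cμ = 4·9.8 = 39.20/hr
ρ = λ/(cμ) = 38.41/39.20 = 0.9798
Stable ⇔ ρ < 1: YES
Spare capacity = cμ − λ = 39.20 − 38.41 = 0.79/hr

Final: ρ = 0.9798; stable; margin = 0.79/hr


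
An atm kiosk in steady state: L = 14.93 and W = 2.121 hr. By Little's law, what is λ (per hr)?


λ = L/W = 14.93/2.121 = 7.0391 /hr

Final: 7.0391 /hr


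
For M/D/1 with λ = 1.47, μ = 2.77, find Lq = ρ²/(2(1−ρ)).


ρ = 1.47/2.77 = 0.5307
M/D/1: Lq = ρ²/(2(1−ρ)) = 0.2816/(2·0.4693) = 0.30004

Final: 0.30004


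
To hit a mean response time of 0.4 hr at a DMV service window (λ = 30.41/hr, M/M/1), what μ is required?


W = 1/(μ−λ) ⇒ μ − λ = 1/W = 1/0.4 = 2.5000
μ = λ + 1/W = 30.41 + 2.5000 = 32.9100 per hr

Final: 32.9100 /hr


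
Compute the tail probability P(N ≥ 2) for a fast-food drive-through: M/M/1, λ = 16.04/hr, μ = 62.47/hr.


ρ = 16.04/62.47 = 0.2568
P(N ≥ n) = ρ^n = 0.2568^2 = 0.065927

Final: 0.065927


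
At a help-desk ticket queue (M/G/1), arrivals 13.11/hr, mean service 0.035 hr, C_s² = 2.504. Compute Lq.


ρ = λ·E[S] = 13.11·0.035 = 0.4589
Lq = ρ²(1+C_s²)/(2(1−ρ)) = 0.2105·(1+2.504)/(2·0.5412)
= 0.2105·3.5040/1.0823 = 0.68164

Final: 0.68164


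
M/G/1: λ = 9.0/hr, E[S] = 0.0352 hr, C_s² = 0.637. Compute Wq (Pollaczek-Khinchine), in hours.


ρ = λ·E[S] = 9.0·0.0352 = 0.3168
E[S²] = E[S]²(1+C_s²) = 0.0352²·(1+0.637) = 0.002028
Wq = λ·E[S²]/(2(1−ρ)) = 9.0·0.002028/(2·0.6832) = 0.01336 hr

Final: 0.01336 hr


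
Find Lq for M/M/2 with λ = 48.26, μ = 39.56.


a = λ/μ = 1.2199; ρ = a/2 = 0.6100
P₀ = 0.242267
Lq = P₀·a^c·ρ / (c!·(1−ρ)²) = 0.242267·1.48820·0.6100/(2·0.15213)
= 0.72278

Final: 0.72278


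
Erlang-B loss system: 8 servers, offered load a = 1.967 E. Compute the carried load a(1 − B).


B(8,1.967) = 0.0007776 (Erlang-B)
Carried load = a(1 − B) = 1.967·(1 − 0.0007776) = 1.967·0.999222 = 1.9655 E

Final: 1.9655 Erlangs


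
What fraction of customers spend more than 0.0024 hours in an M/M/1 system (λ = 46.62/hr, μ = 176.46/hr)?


W ~ Exponential(μ−λ) for M/M/1.
μ − λ = 176.46 − 46.62 = 129.8400
P(W > t) = e^{−(μ−λ)t} = e^{−0.3116} = 0.732263

Final: 0.732263


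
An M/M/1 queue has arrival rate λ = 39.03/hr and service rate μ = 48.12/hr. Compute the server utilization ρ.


ρ = λ/μ = 39.03/48.12 = 0.8111

Final: 0.8111


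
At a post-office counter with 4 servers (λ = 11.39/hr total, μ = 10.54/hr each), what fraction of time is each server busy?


ρ = λ/(cμ) = 11.39/(4·10.54) = 11.39/42.16 = 0.2702

Final: 0.2702


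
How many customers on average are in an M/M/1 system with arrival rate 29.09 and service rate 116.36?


ρ = λ/μ = 29.09/116.36 = 0.2500
L = ρ/(1−ρ) = 0.2500/(1 − 0.2500) = 0.2500/0.7500 = 0.3333

Final: 0.3333


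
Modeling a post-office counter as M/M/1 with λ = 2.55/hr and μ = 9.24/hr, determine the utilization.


ρ = λ/μ = 2.55/9.24 = 0.2760

Final: 0.2760


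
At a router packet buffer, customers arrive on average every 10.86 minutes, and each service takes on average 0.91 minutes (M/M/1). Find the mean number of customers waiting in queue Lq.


λ = 60/10.86 = 5.5249 /hr
μ = 60/0.91 = 65.9341 /hr
ρ = λ/μ = 5.5249/65.9341 = 0.08379
Lq = ρ²/(1−ρ) = 0.007021/0.9162 = 0.007664

Final: 0.007664


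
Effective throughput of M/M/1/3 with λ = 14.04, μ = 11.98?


ρ = 1.1720; P_K = (1−ρ)ρ^3/(1−ρ^4) = 0.312245
λ_eff = λ(1 − P_K) = 14.04·(1 − 0.312245) = 14.04·0.687755 = 9.6561 /hr

Final: 9.6561 /hr


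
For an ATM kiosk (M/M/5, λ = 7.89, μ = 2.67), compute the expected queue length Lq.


a = λ/μ = 2.9551; ρ = a/5 = 0.5910
P₀ = 0.049042
Lq = P₀·a^c·ρ / (c!·(1−ρ)²) = 0.049042·225.33503·0.5910/(120·0.16727)
= 0.32538

Final: 0.32538


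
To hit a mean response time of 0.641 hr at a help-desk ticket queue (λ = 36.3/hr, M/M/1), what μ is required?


W = 1/(μ−λ) ⇒ μ − λ = 1/W = 1/0.641 = 1.5601
μ = λ + 1/W = 36.3 + 1.5601 = 37.8601 per hr

Final: 37.8601 /hr


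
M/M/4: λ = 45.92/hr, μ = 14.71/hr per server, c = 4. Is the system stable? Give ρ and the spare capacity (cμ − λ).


Total capacity cμ = 4·14.71 = 58.84/hr
ρ = λ/(cμ) = 45.92/58.84 = 0.7804
Stable ⇔ ρ < 1: YES
Spare capacity = cμ − λ = 58.84 − 45.92 = 12.92/hr

Final: ρ = 0.7804; stable; margin = 12.92/hr


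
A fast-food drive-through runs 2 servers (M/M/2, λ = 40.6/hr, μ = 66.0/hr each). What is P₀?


a = λ/μ = 40.6/66.0 = 0.6152; ρ = a/c = 0.3076
Σ_{k=0}^{1} a^k/k! (terms k=0..1) = 1.00000 + 0.61515 = 1.61515
Tail: a^2/(2!(1−ρ)) = 0.37841/(2·0.6924) = 0.27325
P₀ = 1/(1.61515 + 0.27325) = 1/1.88840 = 0.529548

Final: 0.529548


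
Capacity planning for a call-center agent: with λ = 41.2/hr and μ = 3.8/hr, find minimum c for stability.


Stability requires cμ > λ ⇔ c > λ/μ.
λ/μ = 41.2/3.8 = 10.8421
Minimum integer c = ⌊10.8421⌋ + 1 = 11
Check: 11·3.8 = 41.80 > 41.2, while 10·3.8 = 38.00 ≤ 41.2

Final: 11 servers


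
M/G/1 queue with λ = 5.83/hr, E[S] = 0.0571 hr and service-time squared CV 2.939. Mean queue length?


ρ = λ·E[S] = 5.83·0.0571 = 0.3329
Lq = ρ²(1+C_s²)/(2(1−ρ)) = 0.1108·(1+2.939)/(2·0.6671)
= 0.1108·3.9390/1.3342 = 0.32717

Final: 0.32717


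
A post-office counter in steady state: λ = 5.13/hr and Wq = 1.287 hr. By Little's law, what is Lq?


Lq = λWq = 5.13·1.287 = 6.6023

Final: 6.6023


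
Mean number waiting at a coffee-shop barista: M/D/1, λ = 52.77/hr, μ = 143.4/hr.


ρ = 52.77/143.4 = 0.3680
M/D/1: Lq = ρ²/(2(1−ρ)) = 0.1354/(2·0.6320) = 0.10713

Final: 0.10713


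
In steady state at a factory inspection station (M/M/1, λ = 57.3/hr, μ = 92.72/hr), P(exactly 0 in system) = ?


ρ = 57.3/92.72 = 0.6180
P_n = (1−ρ)·ρ^n = (1 − 0.6180)·0.6180^0 = 0.3820·1.000000 = 0.382010

Final: 0.382010


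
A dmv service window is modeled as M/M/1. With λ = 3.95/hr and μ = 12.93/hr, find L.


ρ = λ/μ = 3.95/12.93 = 0.3055
L = ρ/(1−ρ) = 0.3055/(1 − 0.3055) = 0.3055/0.6945 = 0.4399

Final: 0.4399


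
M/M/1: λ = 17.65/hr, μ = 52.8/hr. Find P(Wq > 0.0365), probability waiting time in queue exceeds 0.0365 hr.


ρ = 17.65/52.8 = 0.3343
P(Wq > t) = ρ·e^{−(μ−λ)t} = 0.3343·e^{−1.2830}
= 0.3343·0.277211 = 0.092666

Final: 0.092666


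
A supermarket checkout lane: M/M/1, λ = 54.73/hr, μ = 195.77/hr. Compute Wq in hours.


ρ = 54.73/195.77 = 0.2796
Wq = ρ/(μ−λ) = 0.2796/(195.77 − 54.73) = 0.2796/141.04 = 0.001982 hr

Final: 0.001982 hr


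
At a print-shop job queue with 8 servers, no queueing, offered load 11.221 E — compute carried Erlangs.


B(8,11.221) = 0.391952 (Erlang-B)
Carried load = a(1 − B) = 11.221·(1 − 0.391952) = 11.221·0.608048 = 6.8229 E

Final: 6.8229 Erlangs


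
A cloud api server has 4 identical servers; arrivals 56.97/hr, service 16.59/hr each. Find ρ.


ρ = λ/(cμ) = 56.97/(4·16.59) = 56.97/66.36 = 0.8585

Final: 0.8585


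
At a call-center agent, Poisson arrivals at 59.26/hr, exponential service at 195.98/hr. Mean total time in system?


W = 1/(μ−λ) = 1/(195.98 − 59.26) = 1/136.72 = 0.007314 hr

Final: 0.007314 hr


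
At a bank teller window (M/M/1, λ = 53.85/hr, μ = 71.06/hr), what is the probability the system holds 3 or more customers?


ρ = 53.85/71.06 = 0.7578
P(N ≥ n) = ρ^n = 0.7578^3 = 0.435193

Final: 0.435193


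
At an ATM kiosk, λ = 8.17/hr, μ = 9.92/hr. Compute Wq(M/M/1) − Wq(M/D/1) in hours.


ρ = 8.17/9.92 = 0.8236
Wq(M/M/1) = ρ/(μ−λ) = 0.8236/1.75 = 0.47062 hr
Wq(M/D/1) = ρ/(2(μ−λ)) = 0.23531 hr
Savings = 0.47062 − 0.23531 = 0.23531 hr

Final: 0.23531 hr


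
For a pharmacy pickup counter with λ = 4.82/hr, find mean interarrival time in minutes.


Mean interarrival time = 1/λ = 1/4.82 hour = 0.20747 hour
In minutes: 0.20747 × 60 = 12.4481 min

Final: 12.4481 min


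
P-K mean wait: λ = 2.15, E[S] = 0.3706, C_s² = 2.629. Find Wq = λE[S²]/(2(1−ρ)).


ρ = λ·E[S] = 2.15·0.3706 = 0.7968
E[S²] = E[S]²(1+C_s²) = 0.3706²·(1+2.629) = 0.498423
Wq = λ·E[S²]/(2(1−ρ)) = 2.15·0.498423/(2·0.2032) = 2.63670 hr

Final: 2.63670 hr


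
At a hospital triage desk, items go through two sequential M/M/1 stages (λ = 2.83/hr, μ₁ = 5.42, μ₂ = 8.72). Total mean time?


Each node sees arrival rate λ = 2.83/hr (tandem ⇒ throughput preserved).
W₁ = 1/(μ₁−λ) = 1/(5.42−2.83) = 0.38610 hr
W₂ = 1/(μ₂−λ) = 1/(8.72−2.83) = 0.16978 hr
W_total = W₁ + W₂ = 0.38610 + 0.16978 = 0.55588 hr

Final: 0.55588 hr


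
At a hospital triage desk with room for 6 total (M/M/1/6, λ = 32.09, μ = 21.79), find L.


ρ = 32.09/21.79 = 1.4727
L = ρ[1 − (K+1)ρ^K + Kρ^(K+1)] / [(1−ρ)(1−ρ^(K+1))]
Numerator: 1.4727·(1 − 7·10.201756 + 6·15.024063) = 29.059329
Denominator: (-0.4727)·(-14.024063) = 6.629089
L = 29.059329/6.629089 = 4.3836

Final: 4.3836


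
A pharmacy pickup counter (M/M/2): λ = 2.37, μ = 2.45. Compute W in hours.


a = 0.9673; ρ = 0.4837; P₀ = 0.348006
Lq = P₀·a^c·ρ/(c!(1−ρ)²) = 0.29541
Wq = Lq/λ = 0.29541/2.37 = 0.12465 hr
W = Wq + 1/μ = 0.12465 + 0.40816 = 0.53281 hr

Final: 0.53281 hr


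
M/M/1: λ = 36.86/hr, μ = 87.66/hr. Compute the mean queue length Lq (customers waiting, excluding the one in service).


ρ = 36.86/87.66 = 0.4205
Lq = ρ²/(1−ρ) = 0.1768/0.5795 = 0.3051

Final: 0.3051


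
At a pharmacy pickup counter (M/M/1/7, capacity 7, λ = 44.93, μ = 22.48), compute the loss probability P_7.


ρ = λ/μ = 44.93/22.48 = 1.9987
P_K = (1−ρ)ρ^K/(1−ρ^(K+1)) = (-0.9987·127.403331)/(1 − 254.636639)
= -127.233308/-253.636639 = 0.501636

Final: 0.501636


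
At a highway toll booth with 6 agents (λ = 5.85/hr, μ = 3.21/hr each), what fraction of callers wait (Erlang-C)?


a = λ/μ = 1.8224; ρ = a/6 = 0.3037
P₀ = 0.161497 (from M/M/c formula)
C(c,a) = [a^c/(c!(1−ρ))]·P₀ = [36.63574/(720·0.6963)]·0.161497
= 0.07308·0.161497 = 0.011802

Final: 0.011802


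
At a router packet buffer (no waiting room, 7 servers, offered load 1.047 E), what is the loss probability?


B(c,a) = (a^c/c!) / Σ_{k=0}^{c} a^k/k!
a^7/7! = 0.0002737
Σ terms (k=0..7): 1.00000 + 1.04700 + 0.54810 + 0.19129 + 0.05007 + 0.01048 + 0.001830 + 0.0002737 = 2.849051
B = 0.0002737/2.849051 = 0.00009605

Final: 0.00009605


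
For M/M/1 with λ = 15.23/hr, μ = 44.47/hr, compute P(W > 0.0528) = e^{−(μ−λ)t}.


W ~ Exponential(μ−λ) for M/M/1.
μ − λ = 44.47 − 15.23 = 29.2400
P(W > t) = e^{−(μ−λ)t} = e^{−1.5439} = 0.213553

Final: 0.213553


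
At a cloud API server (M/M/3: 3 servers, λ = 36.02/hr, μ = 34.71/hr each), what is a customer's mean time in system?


a = 1.0377; ρ = 0.3459; P₀ = 0.349533
Lq = P₀·a^c·ρ/(c!(1−ρ)²) = 0.05264
Wq = Lq/λ = 0.05264/36.02 = 0.001461 hr
W = Wq + 1/μ = 0.001461 + 0.02881 = 0.03027 hr

Final: 0.03027 hr


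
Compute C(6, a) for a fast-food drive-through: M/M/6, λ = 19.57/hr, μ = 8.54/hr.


a = λ/μ = 2.2916; ρ = a/6 = 0.3819
P₀ = 0.100767 (from M/M/c formula)
C(c,a) = [a^c/(c!(1−ρ))]·P₀ = [144.80973/(720·0.6181)]·0.100767
= 0.32541·0.100767 = 0.032790

Final: 0.032790
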